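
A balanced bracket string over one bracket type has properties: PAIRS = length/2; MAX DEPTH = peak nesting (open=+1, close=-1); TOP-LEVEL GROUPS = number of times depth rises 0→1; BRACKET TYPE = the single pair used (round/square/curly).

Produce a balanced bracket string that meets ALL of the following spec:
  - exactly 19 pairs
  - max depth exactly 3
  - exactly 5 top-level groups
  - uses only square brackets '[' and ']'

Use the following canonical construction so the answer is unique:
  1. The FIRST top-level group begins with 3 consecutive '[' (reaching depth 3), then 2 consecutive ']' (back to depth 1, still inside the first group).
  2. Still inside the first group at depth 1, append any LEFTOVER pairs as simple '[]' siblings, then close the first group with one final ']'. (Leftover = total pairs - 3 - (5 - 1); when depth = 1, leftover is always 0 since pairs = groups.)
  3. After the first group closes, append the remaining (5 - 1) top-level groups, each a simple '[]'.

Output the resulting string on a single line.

Answer: [[[]][][][][][][][][][][][][]][][][][]

Derivation:
Spec: pairs=19 depth=3 groups=5
Leftover pairs = 19 - 3 - (5-1) = 12
First group: deep chain of depth 3 + 12 sibling pairs
Remaining 4 groups: simple '[]' each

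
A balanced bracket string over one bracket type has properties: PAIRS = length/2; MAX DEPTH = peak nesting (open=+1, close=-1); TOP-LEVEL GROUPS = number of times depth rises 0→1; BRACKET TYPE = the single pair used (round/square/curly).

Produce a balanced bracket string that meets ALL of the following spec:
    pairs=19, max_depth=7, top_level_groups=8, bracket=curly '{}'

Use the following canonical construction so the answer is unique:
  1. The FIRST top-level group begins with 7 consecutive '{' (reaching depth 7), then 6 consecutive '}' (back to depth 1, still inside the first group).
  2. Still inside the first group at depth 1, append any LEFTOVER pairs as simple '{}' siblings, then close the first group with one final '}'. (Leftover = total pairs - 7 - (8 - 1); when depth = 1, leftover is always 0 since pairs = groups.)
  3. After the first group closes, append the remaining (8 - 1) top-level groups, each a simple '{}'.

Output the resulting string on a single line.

Spec: pairs=19 depth=7 groups=8
Leftover pairs = 19 - 7 - (8-1) = 5
First group: deep chain of depth 7 + 5 sibling pairs
Remaining 7 groups: simple '{}' each

Answer: {{{{{{{}}}}}}{}{}{}{}{}}{}{}{}{}{}{}{}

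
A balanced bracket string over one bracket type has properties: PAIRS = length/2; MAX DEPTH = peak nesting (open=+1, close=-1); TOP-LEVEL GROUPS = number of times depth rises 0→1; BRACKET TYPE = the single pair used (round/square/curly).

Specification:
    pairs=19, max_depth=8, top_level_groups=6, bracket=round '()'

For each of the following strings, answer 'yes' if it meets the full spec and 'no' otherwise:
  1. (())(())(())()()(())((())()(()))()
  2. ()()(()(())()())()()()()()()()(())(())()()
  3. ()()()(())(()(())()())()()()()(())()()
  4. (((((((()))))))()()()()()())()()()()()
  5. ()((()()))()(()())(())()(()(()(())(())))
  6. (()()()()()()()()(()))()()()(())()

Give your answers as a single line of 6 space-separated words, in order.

Answer: no no no yes no no

Derivation:
String 1 '(())(())(())()()(())((())()(()))()': depth seq [1 2 1 0 1 2 1 0 1 2 1 0 1 0 1 0 1 2 1 0 1 2 3 2 1 2 1 2 3 2 1 0 1 0]
  -> pairs=17 depth=3 groups=8 -> no
String 2 '()()(()(())()())()()()()()()()(())(())()()': depth seq [1 0 1 0 1 2 1 2 3 2 1 2 1 2 1 0 1 0 1 0 1 0 1 0 1 0 1 0 1 0 1 2 1 0 1 2 1 0 1 0 1 0]
  -> pairs=21 depth=3 groups=14 -> no
String 3 '()()()(())(()(())()())()()()()(())()()': depth seq [1 0 1 0 1 0 1 2 1 0 1 2 1 2 3 2 1 2 1 2 1 0 1 0 1 0 1 0 1 0 1 2 1 0 1 0 1 0]
  -> pairs=19 depth=3 groups=12 -> no
String 4 '(((((((()))))))()()()()()())()()()()()': depth seq [1 2 3 4 5 6 7 8 7 6 5 4 3 2 1 2 1 2 1 2 1 2 1 2 1 2 1 0 1 0 1 0 1 0 1 0 1 0]
  -> pairs=19 depth=8 groups=6 -> yes
String 5 '()((()()))()(()())(())()(()(()(())(())))': depth seq [1 0 1 2 3 2 3 2 1 0 1 0 1 2 1 2 1 0 1 2 1 0 1 0 1 2 1 2 3 2 3 4 3 2 3 4 3 2 1 0]
  -> pairs=20 depth=4 groups=7 -> no
String 6 '(()()()()()()()()(()))()()()(())()': depth seq [1 2 1 2 1 2 1 2 1 2 1 2 1 2 1 2 1 2 3 2 1 0 1 0 1 0 1 0 1 2 1 0 1 0]
  -> pairs=17 depth=3 groups=6 -> no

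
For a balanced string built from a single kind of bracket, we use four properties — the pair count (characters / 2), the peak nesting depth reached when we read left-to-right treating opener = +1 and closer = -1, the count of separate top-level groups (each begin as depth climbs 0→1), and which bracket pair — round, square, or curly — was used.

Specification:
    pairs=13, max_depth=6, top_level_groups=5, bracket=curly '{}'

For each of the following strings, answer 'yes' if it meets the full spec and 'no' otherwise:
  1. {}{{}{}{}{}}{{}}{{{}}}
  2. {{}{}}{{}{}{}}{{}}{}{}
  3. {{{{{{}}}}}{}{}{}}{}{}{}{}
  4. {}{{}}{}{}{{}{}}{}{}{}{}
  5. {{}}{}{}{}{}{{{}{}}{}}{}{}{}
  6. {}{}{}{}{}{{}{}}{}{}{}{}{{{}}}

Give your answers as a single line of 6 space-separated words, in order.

String 1 '{}{{}{}{}{}}{{}}{{{}}}': depth seq [1 0 1 2 1 2 1 2 1 2 1 0 1 2 1 0 1 2 3 2 1 0]
  -> pairs=11 depth=3 groups=4 -> no
String 2 '{{}{}}{{}{}{}}{{}}{}{}': depth seq [1 2 1 2 1 0 1 2 1 2 1 2 1 0 1 2 1 0 1 0 1 0]
  -> pairs=11 depth=2 groups=5 -> no
String 3 '{{{{{{}}}}}{}{}{}}{}{}{}{}': depth seq [1 2 3 4 5 6 5 4 3 2 1 2 1 2 1 2 1 0 1 0 1 0 1 0 1 0]
  -> pairs=13 depth=6 groups=5 -> yes
String 4 '{}{{}}{}{}{{}{}}{}{}{}{}': depth seq [1 0 1 2 1 0 1 0 1 0 1 2 1 2 1 0 1 0 1 0 1 0 1 0]
  -> pairs=12 depth=2 groups=9 -> no
String 5 '{{}}{}{}{}{}{{{}{}}{}}{}{}{}': depth seq [1 2 1 0 1 0 1 0 1 0 1 0 1 2 3 2 3 2 1 2 1 0 1 0 1 0 1 0]
  -> pairs=14 depth=3 groups=9 -> no
String 6 '{}{}{}{}{}{{}{}}{}{}{}{}{{{}}}': depth seq [1 0 1 0 1 0 1 0 1 0 1 2 1 2 1 0 1 0 1 0 1 0 1 0 1 2 3 2 1 0]
  -> pairs=15 depth=3 groups=11 -> no

Answer: no no yes no no no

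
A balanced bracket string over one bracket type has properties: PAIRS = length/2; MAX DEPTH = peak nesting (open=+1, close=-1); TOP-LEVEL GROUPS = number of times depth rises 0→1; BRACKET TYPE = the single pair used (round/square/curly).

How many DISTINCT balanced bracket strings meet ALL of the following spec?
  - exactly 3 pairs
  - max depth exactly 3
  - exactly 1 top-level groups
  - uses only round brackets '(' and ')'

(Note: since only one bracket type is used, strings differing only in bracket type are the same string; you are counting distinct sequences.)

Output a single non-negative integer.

Answer: 1

Derivation:
Spec: pairs=3 depth=3 groups=1
Count(depth <= 3) = 2
Count(depth <= 2) = 1
Count(depth == 3) = 2 - 1 = 1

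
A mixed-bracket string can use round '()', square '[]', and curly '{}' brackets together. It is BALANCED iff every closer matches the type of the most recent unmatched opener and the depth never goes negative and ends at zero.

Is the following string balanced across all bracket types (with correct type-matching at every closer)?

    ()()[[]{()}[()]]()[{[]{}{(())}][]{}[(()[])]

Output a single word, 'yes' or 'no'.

pos 0: push '('; stack = (
pos 1: ')' matches '('; pop; stack = (empty)
pos 2: push '('; stack = (
pos 3: ')' matches '('; pop; stack = (empty)
pos 4: push '['; stack = [
pos 5: push '['; stack = [[
pos 6: ']' matches '['; pop; stack = [
pos 7: push '{'; stack = [{
pos 8: push '('; stack = [{(
pos 9: ')' matches '('; pop; stack = [{
pos 10: '}' matches '{'; pop; stack = [
pos 11: push '['; stack = [[
pos 12: push '('; stack = [[(
pos 13: ')' matches '('; pop; stack = [[
pos 14: ']' matches '['; pop; stack = [
pos 15: ']' matches '['; pop; stack = (empty)
pos 16: push '('; stack = (
pos 17: ')' matches '('; pop; stack = (empty)
pos 18: push '['; stack = [
pos 19: push '{'; stack = [{
pos 20: push '['; stack = [{[
pos 21: ']' matches '['; pop; stack = [{
pos 22: push '{'; stack = [{{
pos 23: '}' matches '{'; pop; stack = [{
pos 24: push '{'; stack = [{{
pos 25: push '('; stack = [{{(
pos 26: push '('; stack = [{{((
pos 27: ')' matches '('; pop; stack = [{{(
pos 28: ')' matches '('; pop; stack = [{{
pos 29: '}' matches '{'; pop; stack = [{
pos 30: saw closer ']' but top of stack is '{' (expected '}') → INVALID
Verdict: type mismatch at position 30: ']' closes '{' → no

Answer: no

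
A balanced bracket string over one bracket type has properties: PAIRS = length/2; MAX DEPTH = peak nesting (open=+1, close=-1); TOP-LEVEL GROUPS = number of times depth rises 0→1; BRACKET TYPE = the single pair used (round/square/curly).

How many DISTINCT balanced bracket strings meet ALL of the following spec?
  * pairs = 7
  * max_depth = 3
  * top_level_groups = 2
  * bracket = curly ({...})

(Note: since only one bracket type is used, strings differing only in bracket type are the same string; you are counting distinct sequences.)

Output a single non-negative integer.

Answer: 58

Derivation:
Spec: pairs=7 depth=3 groups=2
Count(depth <= 3) = 64
Count(depth <= 2) = 6
Count(depth == 3) = 64 - 6 = 58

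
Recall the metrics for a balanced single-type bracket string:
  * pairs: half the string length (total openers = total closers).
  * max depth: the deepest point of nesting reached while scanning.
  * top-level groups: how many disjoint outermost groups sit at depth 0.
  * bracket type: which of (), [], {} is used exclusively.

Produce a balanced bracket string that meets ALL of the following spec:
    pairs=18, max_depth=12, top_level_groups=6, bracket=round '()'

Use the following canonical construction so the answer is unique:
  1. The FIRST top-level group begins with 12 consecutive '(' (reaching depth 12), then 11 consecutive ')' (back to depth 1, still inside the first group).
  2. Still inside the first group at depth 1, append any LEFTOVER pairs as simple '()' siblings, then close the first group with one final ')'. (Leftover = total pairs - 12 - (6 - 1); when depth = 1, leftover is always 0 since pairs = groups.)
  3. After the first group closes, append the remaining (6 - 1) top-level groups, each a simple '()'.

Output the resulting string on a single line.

Spec: pairs=18 depth=12 groups=6
Leftover pairs = 18 - 12 - (6-1) = 1
First group: deep chain of depth 12 + 1 sibling pairs
Remaining 5 groups: simple '()' each

Answer: (((((((((((()))))))))))())()()()()()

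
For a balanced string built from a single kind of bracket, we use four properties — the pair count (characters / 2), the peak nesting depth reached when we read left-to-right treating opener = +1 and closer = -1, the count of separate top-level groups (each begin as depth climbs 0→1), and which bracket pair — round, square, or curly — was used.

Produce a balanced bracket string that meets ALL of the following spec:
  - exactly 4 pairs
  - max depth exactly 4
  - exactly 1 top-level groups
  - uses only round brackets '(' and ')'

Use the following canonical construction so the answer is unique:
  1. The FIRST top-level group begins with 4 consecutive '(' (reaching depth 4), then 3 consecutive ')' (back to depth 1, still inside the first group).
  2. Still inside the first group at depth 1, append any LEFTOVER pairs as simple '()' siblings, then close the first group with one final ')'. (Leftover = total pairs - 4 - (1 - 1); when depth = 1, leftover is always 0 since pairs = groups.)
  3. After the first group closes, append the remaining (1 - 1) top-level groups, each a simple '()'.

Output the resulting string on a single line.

Answer: (((())))

Derivation:
Spec: pairs=4 depth=4 groups=1
Leftover pairs = 4 - 4 - (1-1) = 0
First group: deep chain of depth 4 + 0 sibling pairs
Remaining 0 groups: simple '()' each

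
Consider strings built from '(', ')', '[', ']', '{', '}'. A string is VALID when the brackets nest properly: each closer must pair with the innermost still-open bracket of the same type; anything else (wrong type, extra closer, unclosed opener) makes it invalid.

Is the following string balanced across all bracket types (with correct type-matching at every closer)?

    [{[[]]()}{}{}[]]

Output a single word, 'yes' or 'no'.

pos 0: push '['; stack = [
pos 1: push '{'; stack = [{
pos 2: push '['; stack = [{[
pos 3: push '['; stack = [{[[
pos 4: ']' matches '['; pop; stack = [{[
pos 5: ']' matches '['; pop; stack = [{
pos 6: push '('; stack = [{(
pos 7: ')' matches '('; pop; stack = [{
pos 8: '}' matches '{'; pop; stack = [
pos 9: push '{'; stack = [{
pos 10: '}' matches '{'; pop; stack = [
pos 11: push '{'; stack = [{
pos 12: '}' matches '{'; pop; stack = [
pos 13: push '['; stack = [[
pos 14: ']' matches '['; pop; stack = [
pos 15: ']' matches '['; pop; stack = (empty)
end: stack empty → VALID
Verdict: properly nested → yes

Answer: yes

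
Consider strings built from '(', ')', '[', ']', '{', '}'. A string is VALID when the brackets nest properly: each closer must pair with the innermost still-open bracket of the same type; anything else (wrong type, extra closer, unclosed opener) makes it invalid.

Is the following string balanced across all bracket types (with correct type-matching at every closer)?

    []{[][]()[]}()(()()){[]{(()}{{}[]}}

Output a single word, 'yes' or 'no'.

pos 0: push '['; stack = [
pos 1: ']' matches '['; pop; stack = (empty)
pos 2: push '{'; stack = {
pos 3: push '['; stack = {[
pos 4: ']' matches '['; pop; stack = {
pos 5: push '['; stack = {[
pos 6: ']' matches '['; pop; stack = {
pos 7: push '('; stack = {(
pos 8: ')' matches '('; pop; stack = {
pos 9: push '['; stack = {[
pos 10: ']' matches '['; pop; stack = {
pos 11: '}' matches '{'; pop; stack = (empty)
pos 12: push '('; stack = (
pos 13: ')' matches '('; pop; stack = (empty)
pos 14: push '('; stack = (
pos 15: push '('; stack = ((
pos 16: ')' matches '('; pop; stack = (
pos 17: push '('; stack = ((
pos 18: ')' matches '('; pop; stack = (
pos 19: ')' matches '('; pop; stack = (empty)
pos 20: push '{'; stack = {
pos 21: push '['; stack = {[
pos 22: ']' matches '['; pop; stack = {
pos 23: push '{'; stack = {{
pos 24: push '('; stack = {{(
pos 25: push '('; stack = {{((
pos 26: ')' matches '('; pop; stack = {{(
pos 27: saw closer '}' but top of stack is '(' (expected ')') → INVALID
Verdict: type mismatch at position 27: '}' closes '(' → no

Answer: no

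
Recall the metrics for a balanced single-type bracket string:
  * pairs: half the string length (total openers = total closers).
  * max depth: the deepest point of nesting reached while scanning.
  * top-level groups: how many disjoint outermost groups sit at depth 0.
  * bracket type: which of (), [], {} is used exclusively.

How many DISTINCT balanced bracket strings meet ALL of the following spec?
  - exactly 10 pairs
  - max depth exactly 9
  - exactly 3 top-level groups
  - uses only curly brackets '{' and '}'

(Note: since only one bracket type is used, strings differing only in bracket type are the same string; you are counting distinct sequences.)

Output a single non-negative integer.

Answer: 0

Derivation:
Spec: pairs=10 depth=9 groups=3
Count(depth <= 9) = 3432
Count(depth <= 8) = 3432
Count(depth == 9) = 3432 - 3432 = 0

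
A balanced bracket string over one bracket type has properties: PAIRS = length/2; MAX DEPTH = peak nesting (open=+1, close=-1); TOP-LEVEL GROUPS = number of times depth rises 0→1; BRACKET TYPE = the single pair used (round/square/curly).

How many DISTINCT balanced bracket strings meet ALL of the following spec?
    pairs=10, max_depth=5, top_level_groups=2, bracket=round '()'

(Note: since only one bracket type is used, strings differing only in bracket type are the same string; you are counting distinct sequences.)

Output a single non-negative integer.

Spec: pairs=10 depth=5 groups=2
Count(depth <= 5) = 4012
Count(depth <= 4) = 2551
Count(depth == 5) = 4012 - 2551 = 1461

Answer: 1461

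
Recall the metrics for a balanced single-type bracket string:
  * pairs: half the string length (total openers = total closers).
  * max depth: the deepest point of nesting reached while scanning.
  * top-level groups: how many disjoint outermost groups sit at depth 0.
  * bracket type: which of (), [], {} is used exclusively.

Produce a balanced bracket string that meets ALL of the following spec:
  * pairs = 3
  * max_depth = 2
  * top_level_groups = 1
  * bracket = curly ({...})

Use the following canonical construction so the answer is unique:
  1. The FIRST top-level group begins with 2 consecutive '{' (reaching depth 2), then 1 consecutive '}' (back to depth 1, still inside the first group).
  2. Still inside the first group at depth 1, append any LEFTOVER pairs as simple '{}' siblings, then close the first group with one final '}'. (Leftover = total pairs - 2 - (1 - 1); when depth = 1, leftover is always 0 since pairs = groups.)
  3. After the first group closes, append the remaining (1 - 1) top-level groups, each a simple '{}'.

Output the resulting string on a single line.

Spec: pairs=3 depth=2 groups=1
Leftover pairs = 3 - 2 - (1-1) = 1
First group: deep chain of depth 2 + 1 sibling pairs
Remaining 0 groups: simple '{}' each

Answer: {{}{}}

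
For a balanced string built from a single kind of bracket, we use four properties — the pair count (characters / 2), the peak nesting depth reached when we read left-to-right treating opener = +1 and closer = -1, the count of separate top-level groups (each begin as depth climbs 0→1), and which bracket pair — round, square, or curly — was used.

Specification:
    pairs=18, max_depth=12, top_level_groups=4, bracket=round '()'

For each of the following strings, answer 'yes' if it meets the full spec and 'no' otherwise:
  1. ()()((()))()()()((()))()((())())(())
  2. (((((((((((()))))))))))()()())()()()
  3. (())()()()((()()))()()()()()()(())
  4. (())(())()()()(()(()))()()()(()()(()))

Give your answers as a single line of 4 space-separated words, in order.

Answer: no yes no no

Derivation:
String 1 '()()((()))()()()((()))()((())())(())': depth seq [1 0 1 0 1 2 3 2 1 0 1 0 1 0 1 0 1 2 3 2 1 0 1 0 1 2 3 2 1 2 1 0 1 2 1 0]
  -> pairs=18 depth=3 groups=10 -> no
String 2 '(((((((((((()))))))))))()()())()()()': depth seq [1 2 3 4 5 6 7 8 9 10 11 12 11 10 9 8 7 6 5 4 3 2 1 2 1 2 1 2 1 0 1 0 1 0 1 0]
  -> pairs=18 depth=12 groups=4 -> yes
String 3 '(())()()()((()()))()()()()()()(())': depth seq [1 2 1 0 1 0 1 0 1 0 1 2 3 2 3 2 1 0 1 0 1 0 1 0 1 0 1 0 1 0 1 2 1 0]
  -> pairs=17 depth=3 groups=12 -> no
String 4 '(())(())()()()(()(()))()()()(()()(()))': depth seq [1 2 1 0 1 2 1 0 1 0 1 0 1 0 1 2 1 2 3 2 1 0 1 0 1 0 1 0 1 2 1 2 1 2 3 2 1 0]
  -> pairs=19 depth=3 groups=10 -> no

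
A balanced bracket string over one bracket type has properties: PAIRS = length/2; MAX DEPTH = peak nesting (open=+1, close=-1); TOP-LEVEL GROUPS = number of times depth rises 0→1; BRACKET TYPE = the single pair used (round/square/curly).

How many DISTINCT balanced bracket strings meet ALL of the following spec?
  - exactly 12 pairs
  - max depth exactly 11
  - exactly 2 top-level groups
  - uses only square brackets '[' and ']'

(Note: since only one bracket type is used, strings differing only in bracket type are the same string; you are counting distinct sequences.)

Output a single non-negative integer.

Spec: pairs=12 depth=11 groups=2
Count(depth <= 11) = 58786
Count(depth <= 10) = 58784
Count(depth == 11) = 58786 - 58784 = 2

Answer: 2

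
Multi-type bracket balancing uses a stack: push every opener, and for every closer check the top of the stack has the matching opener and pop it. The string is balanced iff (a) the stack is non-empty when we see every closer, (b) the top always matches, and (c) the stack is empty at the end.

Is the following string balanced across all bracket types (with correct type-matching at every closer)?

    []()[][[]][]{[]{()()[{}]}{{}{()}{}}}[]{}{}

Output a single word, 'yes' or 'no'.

pos 0: push '['; stack = [
pos 1: ']' matches '['; pop; stack = (empty)
pos 2: push '('; stack = (
pos 3: ')' matches '('; pop; stack = (empty)
pos 4: push '['; stack = [
pos 5: ']' matches '['; pop; stack = (empty)
pos 6: push '['; stack = [
pos 7: push '['; stack = [[
pos 8: ']' matches '['; pop; stack = [
pos 9: ']' matches '['; pop; stack = (empty)
pos 10: push '['; stack = [
pos 11: ']' matches '['; pop; stack = (empty)
pos 12: push '{'; stack = {
pos 13: push '['; stack = {[
pos 14: ']' matches '['; pop; stack = {
pos 15: push '{'; stack = {{
pos 16: push '('; stack = {{(
pos 17: ')' matches '('; pop; stack = {{
pos 18: push '('; stack = {{(
pos 19: ')' matches '('; pop; stack = {{
pos 20: push '['; stack = {{[
pos 21: push '{'; stack = {{[{
pos 22: '}' matches '{'; pop; stack = {{[
pos 23: ']' matches '['; pop; stack = {{
pos 24: '}' matches '{'; pop; stack = {
pos 25: push '{'; stack = {{
pos 26: push '{'; stack = {{{
pos 27: '}' matches '{'; pop; stack = {{
pos 28: push '{'; stack = {{{
pos 29: push '('; stack = {{{(
pos 30: ')' matches '('; pop; stack = {{{
pos 31: '}' matches '{'; pop; stack = {{
pos 32: push '{'; stack = {{{
pos 33: '}' matches '{'; pop; stack = {{
pos 34: '}' matches '{'; pop; stack = {
pos 35: '}' matches '{'; pop; stack = (empty)
pos 36: push '['; stack = [
pos 37: ']' matches '['; pop; stack = (empty)
pos 38: push '{'; stack = {
pos 39: '}' matches '{'; pop; stack = (empty)
pos 40: push '{'; stack = {
pos 41: '}' matches '{'; pop; stack = (empty)
end: stack empty → VALID
Verdict: properly nested → yes

Answer: yes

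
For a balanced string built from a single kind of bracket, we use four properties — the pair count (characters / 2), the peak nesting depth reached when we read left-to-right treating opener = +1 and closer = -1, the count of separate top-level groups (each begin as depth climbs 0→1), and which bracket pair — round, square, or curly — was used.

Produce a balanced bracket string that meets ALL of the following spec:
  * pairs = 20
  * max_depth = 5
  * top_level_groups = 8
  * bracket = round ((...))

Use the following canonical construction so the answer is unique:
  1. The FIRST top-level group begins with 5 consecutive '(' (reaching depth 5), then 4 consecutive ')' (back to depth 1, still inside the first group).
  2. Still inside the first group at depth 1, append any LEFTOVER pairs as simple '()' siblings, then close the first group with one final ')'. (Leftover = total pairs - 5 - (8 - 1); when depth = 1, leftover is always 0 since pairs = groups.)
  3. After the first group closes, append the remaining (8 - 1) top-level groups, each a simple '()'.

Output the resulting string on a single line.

Answer: ((((())))()()()()()()()())()()()()()()()

Derivation:
Spec: pairs=20 depth=5 groups=8
Leftover pairs = 20 - 5 - (8-1) = 8
First group: deep chain of depth 5 + 8 sibling pairs
Remaining 7 groups: simple '()' each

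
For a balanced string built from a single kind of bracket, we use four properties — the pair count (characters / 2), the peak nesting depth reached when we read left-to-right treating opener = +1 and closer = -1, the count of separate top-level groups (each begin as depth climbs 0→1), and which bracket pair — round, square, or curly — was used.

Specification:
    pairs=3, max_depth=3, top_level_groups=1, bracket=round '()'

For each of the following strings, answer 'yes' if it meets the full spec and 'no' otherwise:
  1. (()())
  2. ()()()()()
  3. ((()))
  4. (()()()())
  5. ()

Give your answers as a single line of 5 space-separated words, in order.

Answer: no no yes no no

Derivation:
String 1 '(()())': depth seq [1 2 1 2 1 0]
  -> pairs=3 depth=2 groups=1 -> no
String 2 '()()()()()': depth seq [1 0 1 0 1 0 1 0 1 0]
  -> pairs=5 depth=1 groups=5 -> no
String 3 '((()))': depth seq [1 2 3 2 1 0]
  -> pairs=3 depth=3 groups=1 -> yes
String 4 '(()()()())': depth seq [1 2 1 2 1 2 1 2 1 0]
  -> pairs=5 depth=2 groups=1 -> no
String 5 '()': depth seq [1 0]
  -> pairs=1 depth=1 groups=1 -> no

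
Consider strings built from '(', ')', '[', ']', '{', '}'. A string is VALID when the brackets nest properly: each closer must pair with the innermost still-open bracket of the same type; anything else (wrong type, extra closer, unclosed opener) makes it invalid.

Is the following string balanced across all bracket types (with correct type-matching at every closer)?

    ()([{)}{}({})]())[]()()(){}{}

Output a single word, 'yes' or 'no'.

pos 0: push '('; stack = (
pos 1: ')' matches '('; pop; stack = (empty)
pos 2: push '('; stack = (
pos 3: push '['; stack = ([
pos 4: push '{'; stack = ([{
pos 5: saw closer ')' but top of stack is '{' (expected '}') → INVALID
Verdict: type mismatch at position 5: ')' closes '{' → no

Answer: no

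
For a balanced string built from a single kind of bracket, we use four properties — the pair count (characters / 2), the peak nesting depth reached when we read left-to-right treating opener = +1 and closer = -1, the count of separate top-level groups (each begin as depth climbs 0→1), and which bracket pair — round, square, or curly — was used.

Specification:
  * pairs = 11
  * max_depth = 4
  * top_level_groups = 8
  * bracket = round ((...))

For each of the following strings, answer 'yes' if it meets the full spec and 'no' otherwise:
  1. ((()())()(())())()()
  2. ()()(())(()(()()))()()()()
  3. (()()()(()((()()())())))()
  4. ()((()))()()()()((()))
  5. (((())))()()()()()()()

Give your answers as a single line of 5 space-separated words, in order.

Answer: no no no no yes

Derivation:
String 1 '((()())()(())())()()': depth seq [1 2 3 2 3 2 1 2 1 2 3 2 1 2 1 0 1 0 1 0]
  -> pairs=10 depth=3 groups=3 -> no
String 2 '()()(())(()(()()))()()()()': depth seq [1 0 1 0 1 2 1 0 1 2 1 2 3 2 3 2 1 0 1 0 1 0 1 0 1 0]
  -> pairs=13 depth=3 groups=8 -> no
String 3 '(()()()(()((()()())())))()': depth seq [1 2 1 2 1 2 1 2 3 2 3 4 5 4 5 4 5 4 3 4 3 2 1 0 1 0]
  -> pairs=13 depth=5 groups=2 -> no
String 4 '()((()))()()()()((()))': depth seq [1 0 1 2 3 2 1 0 1 0 1 0 1 0 1 0 1 2 3 2 1 0]
  -> pairs=11 depth=3 groups=7 -> no
String 5 '(((())))()()()()()()()': depth seq [1 2 3 4 3 2 1 0 1 0 1 0 1 0 1 0 1 0 1 0 1 0]
  -> pairs=11 depth=4 groups=8 -> yes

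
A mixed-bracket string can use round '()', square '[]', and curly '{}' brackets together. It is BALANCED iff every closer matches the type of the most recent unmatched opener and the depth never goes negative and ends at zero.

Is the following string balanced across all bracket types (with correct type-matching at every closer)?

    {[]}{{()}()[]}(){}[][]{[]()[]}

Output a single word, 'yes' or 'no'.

Answer: yes

Derivation:
pos 0: push '{'; stack = {
pos 1: push '['; stack = {[
pos 2: ']' matches '['; pop; stack = {
pos 3: '}' matches '{'; pop; stack = (empty)
pos 4: push '{'; stack = {
pos 5: push '{'; stack = {{
pos 6: push '('; stack = {{(
pos 7: ')' matches '('; pop; stack = {{
pos 8: '}' matches '{'; pop; stack = {
pos 9: push '('; stack = {(
pos 10: ')' matches '('; pop; stack = {
pos 11: push '['; stack = {[
pos 12: ']' matches '['; pop; stack = {
pos 13: '}' matches '{'; pop; stack = (empty)
pos 14: push '('; stack = (
pos 15: ')' matches '('; pop; stack = (empty)
pos 16: push '{'; stack = {
pos 17: '}' matches '{'; pop; stack = (empty)
pos 18: push '['; stack = [
pos 19: ']' matches '['; pop; stack = (empty)
pos 20: push '['; stack = [
pos 21: ']' matches '['; pop; stack = (empty)
pos 22: push '{'; stack = {
pos 23: push '['; stack = {[
pos 24: ']' matches '['; pop; stack = {
pos 25: push '('; stack = {(
pos 26: ')' matches '('; pop; stack = {
pos 27: push '['; stack = {[
pos 28: ']' matches '['; pop; stack = {
pos 29: '}' matches '{'; pop; stack = (empty)
end: stack empty → VALID
Verdict: properly nested → yes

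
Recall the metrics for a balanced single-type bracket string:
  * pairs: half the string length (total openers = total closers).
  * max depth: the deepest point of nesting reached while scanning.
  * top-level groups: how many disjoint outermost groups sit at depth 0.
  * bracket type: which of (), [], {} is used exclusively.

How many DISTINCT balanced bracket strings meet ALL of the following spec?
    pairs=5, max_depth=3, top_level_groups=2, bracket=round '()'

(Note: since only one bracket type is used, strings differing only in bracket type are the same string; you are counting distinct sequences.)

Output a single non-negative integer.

Spec: pairs=5 depth=3 groups=2
Count(depth <= 3) = 12
Count(depth <= 2) = 4
Count(depth == 3) = 12 - 4 = 8

Answer: 8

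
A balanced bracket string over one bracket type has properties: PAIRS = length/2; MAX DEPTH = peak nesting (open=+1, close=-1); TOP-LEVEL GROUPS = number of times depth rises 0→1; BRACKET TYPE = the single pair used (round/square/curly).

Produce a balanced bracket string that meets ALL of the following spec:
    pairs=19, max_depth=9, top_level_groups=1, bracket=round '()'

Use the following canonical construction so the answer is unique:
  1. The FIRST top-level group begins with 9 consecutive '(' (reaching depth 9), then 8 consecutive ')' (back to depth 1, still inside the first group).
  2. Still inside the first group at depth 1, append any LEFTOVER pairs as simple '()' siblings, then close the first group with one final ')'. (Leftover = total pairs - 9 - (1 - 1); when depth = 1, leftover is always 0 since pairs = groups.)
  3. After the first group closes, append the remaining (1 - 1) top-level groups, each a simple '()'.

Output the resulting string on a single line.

Answer: ((((((((())))))))()()()()()()()()()())

Derivation:
Spec: pairs=19 depth=9 groups=1
Leftover pairs = 19 - 9 - (1-1) = 10
First group: deep chain of depth 9 + 10 sibling pairs
Remaining 0 groups: simple '()' each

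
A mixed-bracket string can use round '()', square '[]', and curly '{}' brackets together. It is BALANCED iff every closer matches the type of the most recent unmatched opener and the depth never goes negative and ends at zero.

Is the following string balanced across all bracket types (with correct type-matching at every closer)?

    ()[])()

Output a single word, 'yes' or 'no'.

Answer: no

Derivation:
pos 0: push '('; stack = (
pos 1: ')' matches '('; pop; stack = (empty)
pos 2: push '['; stack = [
pos 3: ']' matches '['; pop; stack = (empty)
pos 4: saw closer ')' but stack is empty → INVALID
Verdict: unmatched closer ')' at position 4 → no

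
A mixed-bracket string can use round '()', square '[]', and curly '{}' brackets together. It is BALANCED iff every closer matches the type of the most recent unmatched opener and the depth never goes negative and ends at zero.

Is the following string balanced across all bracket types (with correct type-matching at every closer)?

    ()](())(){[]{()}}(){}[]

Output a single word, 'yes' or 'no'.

pos 0: push '('; stack = (
pos 1: ')' matches '('; pop; stack = (empty)
pos 2: saw closer ']' but stack is empty → INVALID
Verdict: unmatched closer ']' at position 2 → no

Answer: no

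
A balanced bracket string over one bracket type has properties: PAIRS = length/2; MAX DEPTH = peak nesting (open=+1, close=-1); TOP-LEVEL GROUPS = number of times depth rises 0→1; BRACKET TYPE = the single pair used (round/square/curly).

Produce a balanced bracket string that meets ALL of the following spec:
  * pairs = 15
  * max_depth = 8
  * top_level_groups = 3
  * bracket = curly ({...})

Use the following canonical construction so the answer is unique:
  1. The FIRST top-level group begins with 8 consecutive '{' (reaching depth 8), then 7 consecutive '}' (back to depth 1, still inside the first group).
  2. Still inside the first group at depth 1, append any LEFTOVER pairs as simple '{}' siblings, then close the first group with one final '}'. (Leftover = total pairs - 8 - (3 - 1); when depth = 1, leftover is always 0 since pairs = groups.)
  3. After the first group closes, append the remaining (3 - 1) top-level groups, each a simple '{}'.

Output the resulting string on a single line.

Spec: pairs=15 depth=8 groups=3
Leftover pairs = 15 - 8 - (3-1) = 5
First group: deep chain of depth 8 + 5 sibling pairs
Remaining 2 groups: simple '{}' each

Answer: {{{{{{{{}}}}}}}{}{}{}{}{}}{}{}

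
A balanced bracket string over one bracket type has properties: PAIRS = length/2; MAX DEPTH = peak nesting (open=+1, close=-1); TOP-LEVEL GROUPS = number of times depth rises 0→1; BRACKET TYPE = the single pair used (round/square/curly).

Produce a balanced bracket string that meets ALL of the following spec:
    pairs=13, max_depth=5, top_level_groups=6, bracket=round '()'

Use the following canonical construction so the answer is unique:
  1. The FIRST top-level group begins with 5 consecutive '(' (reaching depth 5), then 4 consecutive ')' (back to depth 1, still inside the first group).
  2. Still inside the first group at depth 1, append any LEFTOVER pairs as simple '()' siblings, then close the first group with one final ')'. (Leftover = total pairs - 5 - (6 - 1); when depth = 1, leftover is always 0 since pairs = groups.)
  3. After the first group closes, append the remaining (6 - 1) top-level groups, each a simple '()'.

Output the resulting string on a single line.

Answer: ((((())))()()())()()()()()

Derivation:
Spec: pairs=13 depth=5 groups=6
Leftover pairs = 13 - 5 - (6-1) = 3
First group: deep chain of depth 5 + 3 sibling pairs
Remaining 5 groups: simple '()' each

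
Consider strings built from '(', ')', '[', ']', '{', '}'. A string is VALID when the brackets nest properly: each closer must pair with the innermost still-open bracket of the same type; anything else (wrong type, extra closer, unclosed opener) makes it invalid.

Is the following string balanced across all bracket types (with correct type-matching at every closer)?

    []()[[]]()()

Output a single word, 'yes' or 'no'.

Answer: yes

Derivation:
pos 0: push '['; stack = [
pos 1: ']' matches '['; pop; stack = (empty)
pos 2: push '('; stack = (
pos 3: ')' matches '('; pop; stack = (empty)
pos 4: push '['; stack = [
pos 5: push '['; stack = [[
pos 6: ']' matches '['; pop; stack = [
pos 7: ']' matches '['; pop; stack = (empty)
pos 8: push '('; stack = (
pos 9: ')' matches '('; pop; stack = (empty)
pos 10: push '('; stack = (
pos 11: ')' matches '('; pop; stack = (empty)
end: stack empty → VALID
Verdict: properly nested → yes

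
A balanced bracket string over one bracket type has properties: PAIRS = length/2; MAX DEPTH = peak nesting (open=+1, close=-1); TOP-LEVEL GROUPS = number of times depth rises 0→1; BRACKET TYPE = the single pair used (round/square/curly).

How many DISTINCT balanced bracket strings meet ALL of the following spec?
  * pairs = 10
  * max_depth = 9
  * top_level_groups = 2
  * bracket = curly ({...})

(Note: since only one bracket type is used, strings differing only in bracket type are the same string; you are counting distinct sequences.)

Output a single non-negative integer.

Answer: 2

Derivation:
Spec: pairs=10 depth=9 groups=2
Count(depth <= 9) = 4862
Count(depth <= 8) = 4860
Count(depth == 9) = 4862 - 4860 = 2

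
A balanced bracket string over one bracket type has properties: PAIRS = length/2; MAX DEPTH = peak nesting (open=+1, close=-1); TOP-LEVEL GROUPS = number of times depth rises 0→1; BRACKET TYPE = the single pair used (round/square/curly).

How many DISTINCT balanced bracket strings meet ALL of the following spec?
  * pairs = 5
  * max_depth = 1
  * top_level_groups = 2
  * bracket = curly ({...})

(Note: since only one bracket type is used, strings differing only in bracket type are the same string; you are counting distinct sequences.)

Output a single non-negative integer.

Answer: 0

Derivation:
Spec: pairs=5 depth=1 groups=2
Count(depth <= 1) = 0
Count(depth <= 0) = 0
Count(depth == 1) = 0 - 0 = 0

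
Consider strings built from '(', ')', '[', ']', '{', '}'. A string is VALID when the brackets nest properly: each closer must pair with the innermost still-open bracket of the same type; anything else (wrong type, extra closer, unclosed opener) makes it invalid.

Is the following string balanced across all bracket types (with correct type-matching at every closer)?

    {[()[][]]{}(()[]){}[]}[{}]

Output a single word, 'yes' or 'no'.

Answer: yes

Derivation:
pos 0: push '{'; stack = {
pos 1: push '['; stack = {[
pos 2: push '('; stack = {[(
pos 3: ')' matches '('; pop; stack = {[
pos 4: push '['; stack = {[[
pos 5: ']' matches '['; pop; stack = {[
pos 6: push '['; stack = {[[
pos 7: ']' matches '['; pop; stack = {[
pos 8: ']' matches '['; pop; stack = {
pos 9: push '{'; stack = {{
pos 10: '}' matches '{'; pop; stack = {
pos 11: push '('; stack = {(
pos 12: push '('; stack = {((
pos 13: ')' matches '('; pop; stack = {(
pos 14: push '['; stack = {([
pos 15: ']' matches '['; pop; stack = {(
pos 16: ')' matches '('; pop; stack = {
pos 17: push '{'; stack = {{
pos 18: '}' matches '{'; pop; stack = {
pos 19: push '['; stack = {[
pos 20: ']' matches '['; pop; stack = {
pos 21: '}' matches '{'; pop; stack = (empty)
pos 22: push '['; stack = [
pos 23: push '{'; stack = [{
pos 24: '}' matches '{'; pop; stack = [
pos 25: ']' matches '['; pop; stack = (empty)
end: stack empty → VALID
Verdict: properly nested → yes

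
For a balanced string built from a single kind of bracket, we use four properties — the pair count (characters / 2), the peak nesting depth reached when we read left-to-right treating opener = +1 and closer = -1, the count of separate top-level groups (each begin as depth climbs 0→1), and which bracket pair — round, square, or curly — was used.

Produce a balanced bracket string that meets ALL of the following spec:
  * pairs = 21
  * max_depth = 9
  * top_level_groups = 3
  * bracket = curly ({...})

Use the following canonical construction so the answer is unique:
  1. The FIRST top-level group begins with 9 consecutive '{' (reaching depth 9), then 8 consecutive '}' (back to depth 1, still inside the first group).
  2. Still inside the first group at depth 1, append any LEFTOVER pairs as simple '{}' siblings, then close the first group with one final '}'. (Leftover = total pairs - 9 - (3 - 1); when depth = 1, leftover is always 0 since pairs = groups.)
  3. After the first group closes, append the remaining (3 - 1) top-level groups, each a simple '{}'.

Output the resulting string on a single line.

Answer: {{{{{{{{{}}}}}}}}{}{}{}{}{}{}{}{}{}{}}{}{}

Derivation:
Spec: pairs=21 depth=9 groups=3
Leftover pairs = 21 - 9 - (3-1) = 10
First group: deep chain of depth 9 + 10 sibling pairs
Remaining 2 groups: simple '{}' each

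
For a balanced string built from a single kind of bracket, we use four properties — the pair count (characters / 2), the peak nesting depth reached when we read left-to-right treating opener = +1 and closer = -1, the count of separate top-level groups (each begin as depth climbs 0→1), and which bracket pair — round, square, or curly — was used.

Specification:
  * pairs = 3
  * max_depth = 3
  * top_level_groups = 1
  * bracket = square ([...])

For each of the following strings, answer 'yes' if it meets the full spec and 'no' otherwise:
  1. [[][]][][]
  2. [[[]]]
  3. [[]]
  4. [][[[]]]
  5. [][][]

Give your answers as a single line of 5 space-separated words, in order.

Answer: no yes no no no

Derivation:
String 1 '[[][]][][]': depth seq [1 2 1 2 1 0 1 0 1 0]
  -> pairs=5 depth=2 groups=3 -> no
String 2 '[[[]]]': depth seq [1 2 3 2 1 0]
  -> pairs=3 depth=3 groups=1 -> yes
String 3 '[[]]': depth seq [1 2 1 0]
  -> pairs=2 depth=2 groups=1 -> no
String 4 '[][[[]]]': depth seq [1 0 1 2 3 2 1 0]
  -> pairs=4 depth=3 groups=2 -> no
String 5 '[][][]': depth seq [1 0 1 0 1 0]
  -> pairs=3 depth=1 groups=3 -> no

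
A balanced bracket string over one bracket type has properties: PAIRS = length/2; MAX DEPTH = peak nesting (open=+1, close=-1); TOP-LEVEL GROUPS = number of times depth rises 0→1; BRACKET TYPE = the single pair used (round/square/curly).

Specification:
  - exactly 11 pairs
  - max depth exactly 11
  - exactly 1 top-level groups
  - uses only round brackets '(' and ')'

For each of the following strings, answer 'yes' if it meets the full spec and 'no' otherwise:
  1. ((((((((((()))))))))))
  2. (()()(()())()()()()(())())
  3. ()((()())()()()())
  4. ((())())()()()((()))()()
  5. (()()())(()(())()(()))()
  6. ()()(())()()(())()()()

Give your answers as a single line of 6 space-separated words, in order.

String 1 '((((((((((()))))))))))': depth seq [1 2 3 4 5 6 7 8 9 10 11 10 9 8 7 6 5 4 3 2 1 0]
  -> pairs=11 depth=11 groups=1 -> yes
String 2 '(()()(()())()()()()(())())': depth seq [1 2 1 2 1 2 3 2 3 2 1 2 1 2 1 2 1 2 1 2 3 2 1 2 1 0]
  -> pairs=13 depth=3 groups=1 -> no
String 3 '()((()())()()()())': depth seq [1 0 1 2 3 2 3 2 1 2 1 2 1 2 1 2 1 0]
  -> pairs=9 depth=3 groups=2 -> no
String 4 '((())())()()()((()))()()': depth seq [1 2 3 2 1 2 1 0 1 0 1 0 1 0 1 2 3 2 1 0 1 0 1 0]
  -> pairs=12 depth=3 groups=7 -> no
String 5 '(()()())(()(())()(()))()': depth seq [1 2 1 2 1 2 1 0 1 2 1 2 3 2 1 2 1 2 3 2 1 0 1 0]
  -> pairs=12 depth=3 groups=3 -> no
String 6 '()()(())()()(())()()()': depth seq [1 0 1 0 1 2 1 0 1 0 1 0 1 2 1 0 1 0 1 0 1 0]
  -> pairs=11 depth=2 groups=9 -> no

Answer: yes no no no no no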